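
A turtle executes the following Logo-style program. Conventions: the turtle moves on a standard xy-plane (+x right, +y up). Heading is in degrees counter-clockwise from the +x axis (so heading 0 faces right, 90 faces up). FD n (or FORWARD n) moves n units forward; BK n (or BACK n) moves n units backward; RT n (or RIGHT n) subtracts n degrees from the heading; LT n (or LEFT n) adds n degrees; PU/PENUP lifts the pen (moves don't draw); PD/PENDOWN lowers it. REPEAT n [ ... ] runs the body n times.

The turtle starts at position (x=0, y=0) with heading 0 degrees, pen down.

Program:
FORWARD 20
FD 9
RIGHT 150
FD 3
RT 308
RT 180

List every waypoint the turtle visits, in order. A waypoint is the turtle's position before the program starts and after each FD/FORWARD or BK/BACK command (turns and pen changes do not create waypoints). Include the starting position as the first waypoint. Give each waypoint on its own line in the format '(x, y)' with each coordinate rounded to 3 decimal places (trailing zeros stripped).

Answer: (0, 0)
(20, 0)
(29, 0)
(26.402, -1.5)

Derivation:
Executing turtle program step by step:
Start: pos=(0,0), heading=0, pen down
FD 20: (0,0) -> (20,0) [heading=0, draw]
FD 9: (20,0) -> (29,0) [heading=0, draw]
RT 150: heading 0 -> 210
FD 3: (29,0) -> (26.402,-1.5) [heading=210, draw]
RT 308: heading 210 -> 262
RT 180: heading 262 -> 82
Final: pos=(26.402,-1.5), heading=82, 3 segment(s) drawn
Waypoints (4 total):
(0, 0)
(20, 0)
(29, 0)
(26.402, -1.5)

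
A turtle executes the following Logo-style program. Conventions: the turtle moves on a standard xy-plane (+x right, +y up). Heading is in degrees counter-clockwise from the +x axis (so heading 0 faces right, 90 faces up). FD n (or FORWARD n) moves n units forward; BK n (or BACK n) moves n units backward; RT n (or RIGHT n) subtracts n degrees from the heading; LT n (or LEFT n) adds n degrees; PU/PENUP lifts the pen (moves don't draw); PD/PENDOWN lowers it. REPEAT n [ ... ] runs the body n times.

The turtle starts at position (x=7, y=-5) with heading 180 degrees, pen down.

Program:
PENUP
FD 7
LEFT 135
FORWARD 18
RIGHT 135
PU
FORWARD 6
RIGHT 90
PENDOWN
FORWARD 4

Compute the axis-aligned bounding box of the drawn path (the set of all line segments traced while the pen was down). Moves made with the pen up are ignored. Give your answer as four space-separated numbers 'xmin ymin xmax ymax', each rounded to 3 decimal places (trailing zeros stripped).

Executing turtle program step by step:
Start: pos=(7,-5), heading=180, pen down
PU: pen up
FD 7: (7,-5) -> (0,-5) [heading=180, move]
LT 135: heading 180 -> 315
FD 18: (0,-5) -> (12.728,-17.728) [heading=315, move]
RT 135: heading 315 -> 180
PU: pen up
FD 6: (12.728,-17.728) -> (6.728,-17.728) [heading=180, move]
RT 90: heading 180 -> 90
PD: pen down
FD 4: (6.728,-17.728) -> (6.728,-13.728) [heading=90, draw]
Final: pos=(6.728,-13.728), heading=90, 1 segment(s) drawn

Segment endpoints: x in {6.728}, y in {-17.728, -13.728}
xmin=6.728, ymin=-17.728, xmax=6.728, ymax=-13.728

Answer: 6.728 -17.728 6.728 -13.728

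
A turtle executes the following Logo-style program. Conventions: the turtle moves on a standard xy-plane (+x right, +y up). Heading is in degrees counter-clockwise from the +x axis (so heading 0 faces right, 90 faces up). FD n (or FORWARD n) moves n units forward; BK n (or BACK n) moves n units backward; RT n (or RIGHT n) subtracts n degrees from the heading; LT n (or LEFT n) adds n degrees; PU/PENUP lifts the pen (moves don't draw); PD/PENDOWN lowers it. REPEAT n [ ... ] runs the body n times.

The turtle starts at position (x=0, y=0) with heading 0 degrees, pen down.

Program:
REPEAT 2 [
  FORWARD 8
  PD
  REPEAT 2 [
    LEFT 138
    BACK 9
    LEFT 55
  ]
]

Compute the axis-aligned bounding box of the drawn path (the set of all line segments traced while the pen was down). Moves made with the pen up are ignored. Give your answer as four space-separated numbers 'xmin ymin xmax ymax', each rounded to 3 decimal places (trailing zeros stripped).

Executing turtle program step by step:
Start: pos=(0,0), heading=0, pen down
REPEAT 2 [
  -- iteration 1/2 --
  FD 8: (0,0) -> (8,0) [heading=0, draw]
  PD: pen down
  REPEAT 2 [
    -- iteration 1/2 --
    LT 138: heading 0 -> 138
    BK 9: (8,0) -> (14.688,-6.022) [heading=138, draw]
    LT 55: heading 138 -> 193
    -- iteration 2/2 --
    LT 138: heading 193 -> 331
    BK 9: (14.688,-6.022) -> (6.817,-1.659) [heading=331, draw]
    LT 55: heading 331 -> 26
  ]
  -- iteration 2/2 --
  FD 8: (6.817,-1.659) -> (14.007,1.848) [heading=26, draw]
  PD: pen down
  REPEAT 2 [
    -- iteration 1/2 --
    LT 138: heading 26 -> 164
    BK 9: (14.007,1.848) -> (22.658,-0.633) [heading=164, draw]
    LT 55: heading 164 -> 219
    -- iteration 2/2 --
    LT 138: heading 219 -> 357
    BK 9: (22.658,-0.633) -> (13.671,-0.162) [heading=357, draw]
    LT 55: heading 357 -> 52
  ]
]
Final: pos=(13.671,-0.162), heading=52, 6 segment(s) drawn

Segment endpoints: x in {0, 6.817, 8, 13.671, 14.007, 14.688, 22.658}, y in {-6.022, -1.659, -0.633, -0.162, 0, 1.848}
xmin=0, ymin=-6.022, xmax=22.658, ymax=1.848

Answer: 0 -6.022 22.658 1.848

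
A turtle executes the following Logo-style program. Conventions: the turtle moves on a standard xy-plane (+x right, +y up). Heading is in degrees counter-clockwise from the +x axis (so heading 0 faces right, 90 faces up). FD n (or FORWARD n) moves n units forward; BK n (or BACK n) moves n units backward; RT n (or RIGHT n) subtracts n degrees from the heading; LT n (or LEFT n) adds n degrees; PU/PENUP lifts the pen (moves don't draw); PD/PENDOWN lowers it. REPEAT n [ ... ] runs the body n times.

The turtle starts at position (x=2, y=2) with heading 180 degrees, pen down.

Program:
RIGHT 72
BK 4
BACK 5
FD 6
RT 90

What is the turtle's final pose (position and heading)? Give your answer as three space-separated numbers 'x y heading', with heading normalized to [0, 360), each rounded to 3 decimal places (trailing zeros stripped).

Executing turtle program step by step:
Start: pos=(2,2), heading=180, pen down
RT 72: heading 180 -> 108
BK 4: (2,2) -> (3.236,-1.804) [heading=108, draw]
BK 5: (3.236,-1.804) -> (4.781,-6.56) [heading=108, draw]
FD 6: (4.781,-6.56) -> (2.927,-0.853) [heading=108, draw]
RT 90: heading 108 -> 18
Final: pos=(2.927,-0.853), heading=18, 3 segment(s) drawn

Answer: 2.927 -0.853 18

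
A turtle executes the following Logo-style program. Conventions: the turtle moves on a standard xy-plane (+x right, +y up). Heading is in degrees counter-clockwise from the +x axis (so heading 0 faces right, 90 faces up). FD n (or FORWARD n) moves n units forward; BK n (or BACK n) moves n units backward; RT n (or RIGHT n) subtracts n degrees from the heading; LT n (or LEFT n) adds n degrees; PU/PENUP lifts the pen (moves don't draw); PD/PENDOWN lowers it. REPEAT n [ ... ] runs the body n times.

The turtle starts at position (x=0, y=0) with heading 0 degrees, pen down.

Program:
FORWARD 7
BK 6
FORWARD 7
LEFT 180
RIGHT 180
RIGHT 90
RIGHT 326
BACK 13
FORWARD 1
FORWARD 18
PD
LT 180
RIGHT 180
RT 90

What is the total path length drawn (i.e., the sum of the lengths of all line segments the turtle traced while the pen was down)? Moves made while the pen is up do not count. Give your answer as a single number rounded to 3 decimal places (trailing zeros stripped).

Executing turtle program step by step:
Start: pos=(0,0), heading=0, pen down
FD 7: (0,0) -> (7,0) [heading=0, draw]
BK 6: (7,0) -> (1,0) [heading=0, draw]
FD 7: (1,0) -> (8,0) [heading=0, draw]
LT 180: heading 0 -> 180
RT 180: heading 180 -> 0
RT 90: heading 0 -> 270
RT 326: heading 270 -> 304
BK 13: (8,0) -> (0.73,10.777) [heading=304, draw]
FD 1: (0.73,10.777) -> (1.29,9.948) [heading=304, draw]
FD 18: (1.29,9.948) -> (11.355,-4.974) [heading=304, draw]
PD: pen down
LT 180: heading 304 -> 124
RT 180: heading 124 -> 304
RT 90: heading 304 -> 214
Final: pos=(11.355,-4.974), heading=214, 6 segment(s) drawn

Segment lengths:
  seg 1: (0,0) -> (7,0), length = 7
  seg 2: (7,0) -> (1,0), length = 6
  seg 3: (1,0) -> (8,0), length = 7
  seg 4: (8,0) -> (0.73,10.777), length = 13
  seg 5: (0.73,10.777) -> (1.29,9.948), length = 1
  seg 6: (1.29,9.948) -> (11.355,-4.974), length = 18
Total = 52

Answer: 52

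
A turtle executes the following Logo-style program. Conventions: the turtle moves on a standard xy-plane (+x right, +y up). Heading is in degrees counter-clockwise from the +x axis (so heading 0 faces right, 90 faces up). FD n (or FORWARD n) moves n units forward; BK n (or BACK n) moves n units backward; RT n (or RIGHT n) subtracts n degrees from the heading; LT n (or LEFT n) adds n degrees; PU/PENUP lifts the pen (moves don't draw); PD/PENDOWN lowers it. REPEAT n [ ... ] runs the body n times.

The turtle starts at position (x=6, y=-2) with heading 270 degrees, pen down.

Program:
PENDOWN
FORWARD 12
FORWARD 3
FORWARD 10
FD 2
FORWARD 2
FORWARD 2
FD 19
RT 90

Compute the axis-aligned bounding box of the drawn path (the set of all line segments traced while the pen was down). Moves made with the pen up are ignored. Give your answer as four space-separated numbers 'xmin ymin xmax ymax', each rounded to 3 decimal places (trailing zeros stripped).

Answer: 6 -52 6 -2

Derivation:
Executing turtle program step by step:
Start: pos=(6,-2), heading=270, pen down
PD: pen down
FD 12: (6,-2) -> (6,-14) [heading=270, draw]
FD 3: (6,-14) -> (6,-17) [heading=270, draw]
FD 10: (6,-17) -> (6,-27) [heading=270, draw]
FD 2: (6,-27) -> (6,-29) [heading=270, draw]
FD 2: (6,-29) -> (6,-31) [heading=270, draw]
FD 2: (6,-31) -> (6,-33) [heading=270, draw]
FD 19: (6,-33) -> (6,-52) [heading=270, draw]
RT 90: heading 270 -> 180
Final: pos=(6,-52), heading=180, 7 segment(s) drawn

Segment endpoints: x in {6, 6, 6, 6, 6}, y in {-52, -33, -31, -29, -27, -17, -14, -2}
xmin=6, ymin=-52, xmax=6, ymax=-2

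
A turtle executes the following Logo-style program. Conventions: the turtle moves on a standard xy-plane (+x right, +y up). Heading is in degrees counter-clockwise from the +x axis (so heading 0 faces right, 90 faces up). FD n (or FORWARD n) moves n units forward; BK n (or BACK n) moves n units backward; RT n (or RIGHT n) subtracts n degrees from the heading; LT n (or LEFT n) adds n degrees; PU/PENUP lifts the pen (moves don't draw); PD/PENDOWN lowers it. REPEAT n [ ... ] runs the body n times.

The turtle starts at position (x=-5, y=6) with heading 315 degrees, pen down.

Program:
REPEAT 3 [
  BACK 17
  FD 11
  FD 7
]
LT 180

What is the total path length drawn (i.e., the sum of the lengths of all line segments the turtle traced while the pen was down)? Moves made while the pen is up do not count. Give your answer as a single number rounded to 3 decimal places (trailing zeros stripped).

Answer: 105

Derivation:
Executing turtle program step by step:
Start: pos=(-5,6), heading=315, pen down
REPEAT 3 [
  -- iteration 1/3 --
  BK 17: (-5,6) -> (-17.021,18.021) [heading=315, draw]
  FD 11: (-17.021,18.021) -> (-9.243,10.243) [heading=315, draw]
  FD 7: (-9.243,10.243) -> (-4.293,5.293) [heading=315, draw]
  -- iteration 2/3 --
  BK 17: (-4.293,5.293) -> (-16.314,17.314) [heading=315, draw]
  FD 11: (-16.314,17.314) -> (-8.536,9.536) [heading=315, draw]
  FD 7: (-8.536,9.536) -> (-3.586,4.586) [heading=315, draw]
  -- iteration 3/3 --
  BK 17: (-3.586,4.586) -> (-15.607,16.607) [heading=315, draw]
  FD 11: (-15.607,16.607) -> (-7.828,8.828) [heading=315, draw]
  FD 7: (-7.828,8.828) -> (-2.879,3.879) [heading=315, draw]
]
LT 180: heading 315 -> 135
Final: pos=(-2.879,3.879), heading=135, 9 segment(s) drawn

Segment lengths:
  seg 1: (-5,6) -> (-17.021,18.021), length = 17
  seg 2: (-17.021,18.021) -> (-9.243,10.243), length = 11
  seg 3: (-9.243,10.243) -> (-4.293,5.293), length = 7
  seg 4: (-4.293,5.293) -> (-16.314,17.314), length = 17
  seg 5: (-16.314,17.314) -> (-8.536,9.536), length = 11
  seg 6: (-8.536,9.536) -> (-3.586,4.586), length = 7
  seg 7: (-3.586,4.586) -> (-15.607,16.607), length = 17
  seg 8: (-15.607,16.607) -> (-7.828,8.828), length = 11
  seg 9: (-7.828,8.828) -> (-2.879,3.879), length = 7
Total = 105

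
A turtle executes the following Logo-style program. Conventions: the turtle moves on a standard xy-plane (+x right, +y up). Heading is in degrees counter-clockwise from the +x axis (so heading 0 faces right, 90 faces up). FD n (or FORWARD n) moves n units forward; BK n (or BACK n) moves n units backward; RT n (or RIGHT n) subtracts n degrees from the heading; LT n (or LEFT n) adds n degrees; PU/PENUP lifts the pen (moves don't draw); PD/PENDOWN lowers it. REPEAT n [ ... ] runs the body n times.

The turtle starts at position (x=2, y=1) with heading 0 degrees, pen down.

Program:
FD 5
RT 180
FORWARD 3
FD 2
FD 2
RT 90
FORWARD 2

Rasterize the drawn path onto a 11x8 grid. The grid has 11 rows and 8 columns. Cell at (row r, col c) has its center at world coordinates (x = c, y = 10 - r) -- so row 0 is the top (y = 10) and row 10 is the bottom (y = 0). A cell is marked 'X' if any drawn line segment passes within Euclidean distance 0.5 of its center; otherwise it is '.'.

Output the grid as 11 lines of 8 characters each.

Segment 0: (2,1) -> (7,1)
Segment 1: (7,1) -> (4,1)
Segment 2: (4,1) -> (2,1)
Segment 3: (2,1) -> (0,1)
Segment 4: (0,1) -> (-0,3)

Answer: ........
........
........
........
........
........
........
X.......
X.......
XXXXXXXX
........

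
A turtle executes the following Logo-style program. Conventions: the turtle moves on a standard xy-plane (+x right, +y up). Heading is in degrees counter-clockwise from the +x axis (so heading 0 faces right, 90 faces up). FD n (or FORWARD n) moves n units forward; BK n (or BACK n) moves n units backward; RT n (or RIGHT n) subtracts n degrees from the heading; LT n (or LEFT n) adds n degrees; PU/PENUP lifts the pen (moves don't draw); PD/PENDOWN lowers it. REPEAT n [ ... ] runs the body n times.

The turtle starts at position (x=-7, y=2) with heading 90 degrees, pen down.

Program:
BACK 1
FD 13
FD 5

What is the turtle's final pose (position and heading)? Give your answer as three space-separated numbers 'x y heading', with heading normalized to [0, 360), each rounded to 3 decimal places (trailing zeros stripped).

Answer: -7 19 90

Derivation:
Executing turtle program step by step:
Start: pos=(-7,2), heading=90, pen down
BK 1: (-7,2) -> (-7,1) [heading=90, draw]
FD 13: (-7,1) -> (-7,14) [heading=90, draw]
FD 5: (-7,14) -> (-7,19) [heading=90, draw]
Final: pos=(-7,19), heading=90, 3 segment(s) drawn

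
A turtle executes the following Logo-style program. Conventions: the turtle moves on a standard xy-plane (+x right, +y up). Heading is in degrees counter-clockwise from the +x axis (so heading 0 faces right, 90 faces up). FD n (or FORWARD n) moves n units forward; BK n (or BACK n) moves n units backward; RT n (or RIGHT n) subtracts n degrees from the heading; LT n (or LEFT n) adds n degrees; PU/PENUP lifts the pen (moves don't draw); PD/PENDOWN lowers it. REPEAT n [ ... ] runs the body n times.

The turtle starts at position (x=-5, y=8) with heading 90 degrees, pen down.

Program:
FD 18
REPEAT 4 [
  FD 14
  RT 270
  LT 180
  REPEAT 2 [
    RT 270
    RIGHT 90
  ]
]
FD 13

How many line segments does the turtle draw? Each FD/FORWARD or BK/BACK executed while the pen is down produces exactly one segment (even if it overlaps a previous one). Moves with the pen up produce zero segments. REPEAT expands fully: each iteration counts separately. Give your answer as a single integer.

Answer: 6

Derivation:
Executing turtle program step by step:
Start: pos=(-5,8), heading=90, pen down
FD 18: (-5,8) -> (-5,26) [heading=90, draw]
REPEAT 4 [
  -- iteration 1/4 --
  FD 14: (-5,26) -> (-5,40) [heading=90, draw]
  RT 270: heading 90 -> 180
  LT 180: heading 180 -> 0
  REPEAT 2 [
    -- iteration 1/2 --
    RT 270: heading 0 -> 90
    RT 90: heading 90 -> 0
    -- iteration 2/2 --
    RT 270: heading 0 -> 90
    RT 90: heading 90 -> 0
  ]
  -- iteration 2/4 --
  FD 14: (-5,40) -> (9,40) [heading=0, draw]
  RT 270: heading 0 -> 90
  LT 180: heading 90 -> 270
  REPEAT 2 [
    -- iteration 1/2 --
    RT 270: heading 270 -> 0
    RT 90: heading 0 -> 270
    -- iteration 2/2 --
    RT 270: heading 270 -> 0
    RT 90: heading 0 -> 270
  ]
  -- iteration 3/4 --
  FD 14: (9,40) -> (9,26) [heading=270, draw]
  RT 270: heading 270 -> 0
  LT 180: heading 0 -> 180
  REPEAT 2 [
    -- iteration 1/2 --
    RT 270: heading 180 -> 270
    RT 90: heading 270 -> 180
    -- iteration 2/2 --
    RT 270: heading 180 -> 270
    RT 90: heading 270 -> 180
  ]
  -- iteration 4/4 --
  FD 14: (9,26) -> (-5,26) [heading=180, draw]
  RT 270: heading 180 -> 270
  LT 180: heading 270 -> 90
  REPEAT 2 [
    -- iteration 1/2 --
    RT 270: heading 90 -> 180
    RT 90: heading 180 -> 90
    -- iteration 2/2 --
    RT 270: heading 90 -> 180
    RT 90: heading 180 -> 90
  ]
]
FD 13: (-5,26) -> (-5,39) [heading=90, draw]
Final: pos=(-5,39), heading=90, 6 segment(s) drawn
Segments drawn: 6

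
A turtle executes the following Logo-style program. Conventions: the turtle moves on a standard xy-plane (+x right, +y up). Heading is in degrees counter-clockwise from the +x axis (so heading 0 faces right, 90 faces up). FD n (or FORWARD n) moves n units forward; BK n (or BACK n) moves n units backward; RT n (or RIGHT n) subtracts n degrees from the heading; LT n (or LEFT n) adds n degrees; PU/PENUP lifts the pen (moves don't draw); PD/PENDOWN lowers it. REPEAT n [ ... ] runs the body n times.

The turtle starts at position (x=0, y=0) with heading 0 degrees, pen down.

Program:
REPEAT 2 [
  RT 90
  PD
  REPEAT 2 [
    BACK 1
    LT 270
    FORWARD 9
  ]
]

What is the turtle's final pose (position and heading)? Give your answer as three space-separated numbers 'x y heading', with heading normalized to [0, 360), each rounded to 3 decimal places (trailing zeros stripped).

Executing turtle program step by step:
Start: pos=(0,0), heading=0, pen down
REPEAT 2 [
  -- iteration 1/2 --
  RT 90: heading 0 -> 270
  PD: pen down
  REPEAT 2 [
    -- iteration 1/2 --
    BK 1: (0,0) -> (0,1) [heading=270, draw]
    LT 270: heading 270 -> 180
    FD 9: (0,1) -> (-9,1) [heading=180, draw]
    -- iteration 2/2 --
    BK 1: (-9,1) -> (-8,1) [heading=180, draw]
    LT 270: heading 180 -> 90
    FD 9: (-8,1) -> (-8,10) [heading=90, draw]
  ]
  -- iteration 2/2 --
  RT 90: heading 90 -> 0
  PD: pen down
  REPEAT 2 [
    -- iteration 1/2 --
    BK 1: (-8,10) -> (-9,10) [heading=0, draw]
    LT 270: heading 0 -> 270
    FD 9: (-9,10) -> (-9,1) [heading=270, draw]
    -- iteration 2/2 --
    BK 1: (-9,1) -> (-9,2) [heading=270, draw]
    LT 270: heading 270 -> 180
    FD 9: (-9,2) -> (-18,2) [heading=180, draw]
  ]
]
Final: pos=(-18,2), heading=180, 8 segment(s) drawn

Answer: -18 2 180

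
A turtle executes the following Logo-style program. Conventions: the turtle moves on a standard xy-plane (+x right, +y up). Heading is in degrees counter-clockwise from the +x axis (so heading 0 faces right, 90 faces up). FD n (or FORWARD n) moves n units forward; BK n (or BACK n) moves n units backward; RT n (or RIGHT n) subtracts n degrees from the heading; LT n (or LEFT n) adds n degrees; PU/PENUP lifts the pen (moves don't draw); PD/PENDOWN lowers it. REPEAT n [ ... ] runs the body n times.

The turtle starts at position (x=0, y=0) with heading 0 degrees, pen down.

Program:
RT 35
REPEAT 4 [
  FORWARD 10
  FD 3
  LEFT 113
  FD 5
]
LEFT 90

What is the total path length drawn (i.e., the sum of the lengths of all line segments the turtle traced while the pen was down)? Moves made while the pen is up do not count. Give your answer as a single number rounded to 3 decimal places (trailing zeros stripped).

Answer: 72

Derivation:
Executing turtle program step by step:
Start: pos=(0,0), heading=0, pen down
RT 35: heading 0 -> 325
REPEAT 4 [
  -- iteration 1/4 --
  FD 10: (0,0) -> (8.192,-5.736) [heading=325, draw]
  FD 3: (8.192,-5.736) -> (10.649,-7.456) [heading=325, draw]
  LT 113: heading 325 -> 78
  FD 5: (10.649,-7.456) -> (11.689,-2.566) [heading=78, draw]
  -- iteration 2/4 --
  FD 10: (11.689,-2.566) -> (13.768,7.216) [heading=78, draw]
  FD 3: (13.768,7.216) -> (14.391,10.15) [heading=78, draw]
  LT 113: heading 78 -> 191
  FD 5: (14.391,10.15) -> (9.483,9.196) [heading=191, draw]
  -- iteration 3/4 --
  FD 10: (9.483,9.196) -> (-0.333,7.288) [heading=191, draw]
  FD 3: (-0.333,7.288) -> (-3.278,6.716) [heading=191, draw]
  LT 113: heading 191 -> 304
  FD 5: (-3.278,6.716) -> (-0.482,2.57) [heading=304, draw]
  -- iteration 4/4 --
  FD 10: (-0.482,2.57) -> (5.11,-5.72) [heading=304, draw]
  FD 3: (5.11,-5.72) -> (6.788,-8.207) [heading=304, draw]
  LT 113: heading 304 -> 57
  FD 5: (6.788,-8.207) -> (9.511,-4.014) [heading=57, draw]
]
LT 90: heading 57 -> 147
Final: pos=(9.511,-4.014), heading=147, 12 segment(s) drawn

Segment lengths:
  seg 1: (0,0) -> (8.192,-5.736), length = 10
  seg 2: (8.192,-5.736) -> (10.649,-7.456), length = 3
  seg 3: (10.649,-7.456) -> (11.689,-2.566), length = 5
  seg 4: (11.689,-2.566) -> (13.768,7.216), length = 10
  seg 5: (13.768,7.216) -> (14.391,10.15), length = 3
  seg 6: (14.391,10.15) -> (9.483,9.196), length = 5
  seg 7: (9.483,9.196) -> (-0.333,7.288), length = 10
  seg 8: (-0.333,7.288) -> (-3.278,6.716), length = 3
  seg 9: (-3.278,6.716) -> (-0.482,2.57), length = 5
  seg 10: (-0.482,2.57) -> (5.11,-5.72), length = 10
  seg 11: (5.11,-5.72) -> (6.788,-8.207), length = 3
  seg 12: (6.788,-8.207) -> (9.511,-4.014), length = 5
Total = 72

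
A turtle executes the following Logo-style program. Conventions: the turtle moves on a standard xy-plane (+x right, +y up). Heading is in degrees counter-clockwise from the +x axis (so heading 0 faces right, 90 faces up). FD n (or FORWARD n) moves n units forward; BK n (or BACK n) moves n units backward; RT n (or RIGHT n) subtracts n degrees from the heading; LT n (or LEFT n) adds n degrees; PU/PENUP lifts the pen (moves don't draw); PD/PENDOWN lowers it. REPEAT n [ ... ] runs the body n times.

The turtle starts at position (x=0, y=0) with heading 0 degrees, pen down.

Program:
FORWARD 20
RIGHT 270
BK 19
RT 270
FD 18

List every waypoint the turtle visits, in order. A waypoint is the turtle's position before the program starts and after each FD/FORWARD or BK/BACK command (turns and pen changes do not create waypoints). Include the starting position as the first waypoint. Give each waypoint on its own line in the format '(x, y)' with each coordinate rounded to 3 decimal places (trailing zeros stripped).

Executing turtle program step by step:
Start: pos=(0,0), heading=0, pen down
FD 20: (0,0) -> (20,0) [heading=0, draw]
RT 270: heading 0 -> 90
BK 19: (20,0) -> (20,-19) [heading=90, draw]
RT 270: heading 90 -> 180
FD 18: (20,-19) -> (2,-19) [heading=180, draw]
Final: pos=(2,-19), heading=180, 3 segment(s) drawn
Waypoints (4 total):
(0, 0)
(20, 0)
(20, -19)
(2, -19)

Answer: (0, 0)
(20, 0)
(20, -19)
(2, -19)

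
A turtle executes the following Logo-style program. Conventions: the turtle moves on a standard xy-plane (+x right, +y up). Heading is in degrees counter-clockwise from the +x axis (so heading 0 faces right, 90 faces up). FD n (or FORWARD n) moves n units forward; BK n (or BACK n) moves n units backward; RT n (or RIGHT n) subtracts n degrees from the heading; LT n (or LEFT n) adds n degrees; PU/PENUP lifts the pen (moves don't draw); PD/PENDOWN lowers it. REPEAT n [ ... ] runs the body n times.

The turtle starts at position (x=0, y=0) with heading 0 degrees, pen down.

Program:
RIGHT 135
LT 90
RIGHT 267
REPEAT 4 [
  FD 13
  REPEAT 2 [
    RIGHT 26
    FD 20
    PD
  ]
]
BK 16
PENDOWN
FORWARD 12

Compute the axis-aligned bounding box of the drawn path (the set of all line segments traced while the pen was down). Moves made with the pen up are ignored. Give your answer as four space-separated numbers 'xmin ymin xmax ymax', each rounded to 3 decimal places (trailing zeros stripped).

Answer: 0 -94.925 98.719 17.153

Derivation:
Executing turtle program step by step:
Start: pos=(0,0), heading=0, pen down
RT 135: heading 0 -> 225
LT 90: heading 225 -> 315
RT 267: heading 315 -> 48
REPEAT 4 [
  -- iteration 1/4 --
  FD 13: (0,0) -> (8.699,9.661) [heading=48, draw]
  REPEAT 2 [
    -- iteration 1/2 --
    RT 26: heading 48 -> 22
    FD 20: (8.699,9.661) -> (27.242,17.153) [heading=22, draw]
    PD: pen down
    -- iteration 2/2 --
    RT 26: heading 22 -> 356
    FD 20: (27.242,17.153) -> (47.194,15.758) [heading=356, draw]
    PD: pen down
  ]
  -- iteration 2/4 --
  FD 13: (47.194,15.758) -> (60.162,14.851) [heading=356, draw]
  REPEAT 2 [
    -- iteration 1/2 --
    RT 26: heading 356 -> 330
    FD 20: (60.162,14.851) -> (77.482,4.851) [heading=330, draw]
    PD: pen down
    -- iteration 2/2 --
    RT 26: heading 330 -> 304
    FD 20: (77.482,4.851) -> (88.666,-11.73) [heading=304, draw]
    PD: pen down
  ]
  -- iteration 3/4 --
  FD 13: (88.666,-11.73) -> (95.936,-22.507) [heading=304, draw]
  REPEAT 2 [
    -- iteration 1/2 --
    RT 26: heading 304 -> 278
    FD 20: (95.936,-22.507) -> (98.719,-42.313) [heading=278, draw]
    PD: pen down
    -- iteration 2/2 --
    RT 26: heading 278 -> 252
    FD 20: (98.719,-42.313) -> (92.539,-61.334) [heading=252, draw]
    PD: pen down
  ]
  -- iteration 4/4 --
  FD 13: (92.539,-61.334) -> (88.522,-73.697) [heading=252, draw]
  REPEAT 2 [
    -- iteration 1/2 --
    RT 26: heading 252 -> 226
    FD 20: (88.522,-73.697) -> (74.629,-88.084) [heading=226, draw]
    PD: pen down
    -- iteration 2/2 --
    RT 26: heading 226 -> 200
    FD 20: (74.629,-88.084) -> (55.835,-94.925) [heading=200, draw]
    PD: pen down
  ]
]
BK 16: (55.835,-94.925) -> (70.87,-89.452) [heading=200, draw]
PD: pen down
FD 12: (70.87,-89.452) -> (59.594,-93.557) [heading=200, draw]
Final: pos=(59.594,-93.557), heading=200, 14 segment(s) drawn

Segment endpoints: x in {0, 8.699, 27.242, 47.194, 55.835, 59.594, 60.162, 70.87, 74.629, 77.482, 88.522, 88.666, 92.539, 95.936, 98.719}, y in {-94.925, -93.557, -89.452, -88.084, -73.697, -61.334, -42.313, -22.507, -11.73, 0, 4.851, 9.661, 14.851, 15.758, 17.153}
xmin=0, ymin=-94.925, xmax=98.719, ymax=17.153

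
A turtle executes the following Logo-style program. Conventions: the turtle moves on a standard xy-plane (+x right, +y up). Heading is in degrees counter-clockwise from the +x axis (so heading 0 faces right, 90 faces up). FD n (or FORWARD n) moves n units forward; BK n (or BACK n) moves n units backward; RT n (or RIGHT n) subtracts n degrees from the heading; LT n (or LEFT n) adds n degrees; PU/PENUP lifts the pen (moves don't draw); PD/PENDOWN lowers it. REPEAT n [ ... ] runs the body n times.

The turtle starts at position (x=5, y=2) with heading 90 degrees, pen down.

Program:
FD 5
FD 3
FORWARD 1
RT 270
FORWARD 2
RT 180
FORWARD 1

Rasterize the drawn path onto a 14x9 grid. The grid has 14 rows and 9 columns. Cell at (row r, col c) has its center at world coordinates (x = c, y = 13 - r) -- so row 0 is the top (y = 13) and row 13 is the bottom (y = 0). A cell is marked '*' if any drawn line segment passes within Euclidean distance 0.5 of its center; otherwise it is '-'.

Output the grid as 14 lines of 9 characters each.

Answer: ---------
---------
---***---
-----*---
-----*---
-----*---
-----*---
-----*---
-----*---
-----*---
-----*---
-----*---
---------
---------

Derivation:
Segment 0: (5,2) -> (5,7)
Segment 1: (5,7) -> (5,10)
Segment 2: (5,10) -> (5,11)
Segment 3: (5,11) -> (3,11)
Segment 4: (3,11) -> (4,11)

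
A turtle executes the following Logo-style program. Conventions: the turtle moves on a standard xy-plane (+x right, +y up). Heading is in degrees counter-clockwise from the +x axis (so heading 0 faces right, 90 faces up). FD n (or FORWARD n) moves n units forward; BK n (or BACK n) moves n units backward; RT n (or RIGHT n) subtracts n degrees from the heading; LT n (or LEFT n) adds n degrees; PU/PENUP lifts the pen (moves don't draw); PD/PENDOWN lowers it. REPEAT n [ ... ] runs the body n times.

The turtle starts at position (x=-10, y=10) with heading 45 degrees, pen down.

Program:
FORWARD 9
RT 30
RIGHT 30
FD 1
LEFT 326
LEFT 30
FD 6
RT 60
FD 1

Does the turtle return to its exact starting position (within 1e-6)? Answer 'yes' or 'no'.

Answer: no

Derivation:
Executing turtle program step by step:
Start: pos=(-10,10), heading=45, pen down
FD 9: (-10,10) -> (-3.636,16.364) [heading=45, draw]
RT 30: heading 45 -> 15
RT 30: heading 15 -> 345
FD 1: (-3.636,16.364) -> (-2.67,16.105) [heading=345, draw]
LT 326: heading 345 -> 311
LT 30: heading 311 -> 341
FD 6: (-2.67,16.105) -> (3.003,14.152) [heading=341, draw]
RT 60: heading 341 -> 281
FD 1: (3.003,14.152) -> (3.194,13.17) [heading=281, draw]
Final: pos=(3.194,13.17), heading=281, 4 segment(s) drawn

Start position: (-10, 10)
Final position: (3.194, 13.17)
Distance = 13.569; >= 1e-6 -> NOT closed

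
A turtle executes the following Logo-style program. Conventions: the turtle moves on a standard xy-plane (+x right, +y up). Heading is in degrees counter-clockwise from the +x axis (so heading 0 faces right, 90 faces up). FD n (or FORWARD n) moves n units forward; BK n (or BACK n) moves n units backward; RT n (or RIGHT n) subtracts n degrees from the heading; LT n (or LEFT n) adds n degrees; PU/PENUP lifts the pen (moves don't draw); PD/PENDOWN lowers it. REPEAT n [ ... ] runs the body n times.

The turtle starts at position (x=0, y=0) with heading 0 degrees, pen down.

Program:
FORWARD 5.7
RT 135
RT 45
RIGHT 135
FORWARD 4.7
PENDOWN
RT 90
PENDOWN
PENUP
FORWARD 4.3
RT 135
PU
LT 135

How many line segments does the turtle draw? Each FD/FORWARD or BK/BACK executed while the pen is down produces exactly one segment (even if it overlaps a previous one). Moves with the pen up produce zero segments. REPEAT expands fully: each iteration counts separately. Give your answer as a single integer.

Answer: 2

Derivation:
Executing turtle program step by step:
Start: pos=(0,0), heading=0, pen down
FD 5.7: (0,0) -> (5.7,0) [heading=0, draw]
RT 135: heading 0 -> 225
RT 45: heading 225 -> 180
RT 135: heading 180 -> 45
FD 4.7: (5.7,0) -> (9.023,3.323) [heading=45, draw]
PD: pen down
RT 90: heading 45 -> 315
PD: pen down
PU: pen up
FD 4.3: (9.023,3.323) -> (12.064,0.283) [heading=315, move]
RT 135: heading 315 -> 180
PU: pen up
LT 135: heading 180 -> 315
Final: pos=(12.064,0.283), heading=315, 2 segment(s) drawn
Segments drawn: 2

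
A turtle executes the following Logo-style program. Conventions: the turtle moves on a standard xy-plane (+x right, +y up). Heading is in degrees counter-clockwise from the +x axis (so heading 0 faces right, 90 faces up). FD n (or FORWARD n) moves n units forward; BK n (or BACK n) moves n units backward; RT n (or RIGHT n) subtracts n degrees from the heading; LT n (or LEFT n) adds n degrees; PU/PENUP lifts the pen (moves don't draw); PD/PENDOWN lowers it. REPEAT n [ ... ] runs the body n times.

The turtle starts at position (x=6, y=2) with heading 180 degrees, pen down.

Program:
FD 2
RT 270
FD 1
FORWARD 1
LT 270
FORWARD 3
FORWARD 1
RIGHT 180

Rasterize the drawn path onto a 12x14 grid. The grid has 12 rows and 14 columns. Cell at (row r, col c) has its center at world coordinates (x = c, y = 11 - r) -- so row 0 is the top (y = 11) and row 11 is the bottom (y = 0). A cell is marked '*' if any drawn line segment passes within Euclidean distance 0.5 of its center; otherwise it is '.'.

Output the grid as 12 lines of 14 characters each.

Segment 0: (6,2) -> (4,2)
Segment 1: (4,2) -> (4,1)
Segment 2: (4,1) -> (4,0)
Segment 3: (4,0) -> (1,0)
Segment 4: (1,0) -> (0,0)

Answer: ..............
..............
..............
..............
..............
..............
..............
..............
..............
....***.......
....*.........
*****.........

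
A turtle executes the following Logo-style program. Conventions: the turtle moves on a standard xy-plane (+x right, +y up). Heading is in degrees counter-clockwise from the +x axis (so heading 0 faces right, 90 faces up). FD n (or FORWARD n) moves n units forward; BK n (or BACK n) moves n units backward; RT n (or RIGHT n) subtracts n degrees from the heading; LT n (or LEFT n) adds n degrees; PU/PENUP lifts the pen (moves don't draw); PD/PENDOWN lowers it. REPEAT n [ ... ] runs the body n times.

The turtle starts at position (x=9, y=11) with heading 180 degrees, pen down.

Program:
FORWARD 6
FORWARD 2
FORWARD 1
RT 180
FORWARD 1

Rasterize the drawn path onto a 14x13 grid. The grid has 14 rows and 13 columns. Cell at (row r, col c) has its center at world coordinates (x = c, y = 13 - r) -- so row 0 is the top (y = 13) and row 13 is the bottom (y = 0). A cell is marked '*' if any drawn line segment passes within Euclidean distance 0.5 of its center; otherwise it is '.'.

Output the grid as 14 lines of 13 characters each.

Answer: .............
.............
**********...
.............
.............
.............
.............
.............
.............
.............
.............
.............
.............
.............

Derivation:
Segment 0: (9,11) -> (3,11)
Segment 1: (3,11) -> (1,11)
Segment 2: (1,11) -> (0,11)
Segment 3: (0,11) -> (1,11)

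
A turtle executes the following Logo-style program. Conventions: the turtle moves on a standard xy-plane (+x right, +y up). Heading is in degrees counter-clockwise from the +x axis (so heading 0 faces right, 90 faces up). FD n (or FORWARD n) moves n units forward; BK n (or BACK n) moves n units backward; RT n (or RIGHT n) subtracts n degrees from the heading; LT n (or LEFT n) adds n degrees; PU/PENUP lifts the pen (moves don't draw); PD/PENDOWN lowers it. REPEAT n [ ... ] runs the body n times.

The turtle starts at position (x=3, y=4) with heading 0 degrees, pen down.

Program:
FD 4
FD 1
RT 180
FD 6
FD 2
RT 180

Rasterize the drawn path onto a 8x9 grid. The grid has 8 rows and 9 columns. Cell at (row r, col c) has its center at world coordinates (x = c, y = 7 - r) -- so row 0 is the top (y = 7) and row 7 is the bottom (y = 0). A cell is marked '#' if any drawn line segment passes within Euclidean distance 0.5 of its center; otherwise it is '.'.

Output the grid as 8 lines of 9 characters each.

Answer: .........
.........
.........
#########
.........
.........
.........
.........

Derivation:
Segment 0: (3,4) -> (7,4)
Segment 1: (7,4) -> (8,4)
Segment 2: (8,4) -> (2,4)
Segment 3: (2,4) -> (0,4)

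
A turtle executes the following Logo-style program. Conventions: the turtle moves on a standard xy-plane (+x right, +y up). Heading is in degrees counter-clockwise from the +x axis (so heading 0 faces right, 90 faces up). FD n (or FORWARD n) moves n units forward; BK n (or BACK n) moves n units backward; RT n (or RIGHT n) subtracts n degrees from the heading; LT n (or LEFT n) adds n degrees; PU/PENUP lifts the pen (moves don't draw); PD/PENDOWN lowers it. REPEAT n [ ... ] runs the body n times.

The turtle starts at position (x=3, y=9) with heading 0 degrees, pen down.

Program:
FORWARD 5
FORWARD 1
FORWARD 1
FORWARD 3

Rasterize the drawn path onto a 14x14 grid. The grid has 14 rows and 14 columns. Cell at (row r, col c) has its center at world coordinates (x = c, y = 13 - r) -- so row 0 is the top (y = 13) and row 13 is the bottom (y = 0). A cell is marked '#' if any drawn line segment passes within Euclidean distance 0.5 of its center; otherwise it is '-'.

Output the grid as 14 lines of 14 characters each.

Answer: --------------
--------------
--------------
--------------
---###########
--------------
--------------
--------------
--------------
--------------
--------------
--------------
--------------
--------------

Derivation:
Segment 0: (3,9) -> (8,9)
Segment 1: (8,9) -> (9,9)
Segment 2: (9,9) -> (10,9)
Segment 3: (10,9) -> (13,9)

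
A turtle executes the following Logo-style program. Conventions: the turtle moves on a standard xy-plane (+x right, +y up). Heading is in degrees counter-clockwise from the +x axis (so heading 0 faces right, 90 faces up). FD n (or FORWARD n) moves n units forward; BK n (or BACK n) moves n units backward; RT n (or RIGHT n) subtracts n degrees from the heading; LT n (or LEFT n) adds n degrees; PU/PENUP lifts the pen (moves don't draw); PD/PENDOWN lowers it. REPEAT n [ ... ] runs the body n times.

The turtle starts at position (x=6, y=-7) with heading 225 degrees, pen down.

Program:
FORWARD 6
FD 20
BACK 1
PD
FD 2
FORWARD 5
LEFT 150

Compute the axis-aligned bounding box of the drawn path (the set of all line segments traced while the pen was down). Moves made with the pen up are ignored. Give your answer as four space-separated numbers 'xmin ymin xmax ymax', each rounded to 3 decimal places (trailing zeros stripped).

Answer: -16.627 -29.627 6 -7

Derivation:
Executing turtle program step by step:
Start: pos=(6,-7), heading=225, pen down
FD 6: (6,-7) -> (1.757,-11.243) [heading=225, draw]
FD 20: (1.757,-11.243) -> (-12.385,-25.385) [heading=225, draw]
BK 1: (-12.385,-25.385) -> (-11.678,-24.678) [heading=225, draw]
PD: pen down
FD 2: (-11.678,-24.678) -> (-13.092,-26.092) [heading=225, draw]
FD 5: (-13.092,-26.092) -> (-16.627,-29.627) [heading=225, draw]
LT 150: heading 225 -> 15
Final: pos=(-16.627,-29.627), heading=15, 5 segment(s) drawn

Segment endpoints: x in {-16.627, -13.092, -12.385, -11.678, 1.757, 6}, y in {-29.627, -26.092, -25.385, -24.678, -11.243, -7}
xmin=-16.627, ymin=-29.627, xmax=6, ymax=-7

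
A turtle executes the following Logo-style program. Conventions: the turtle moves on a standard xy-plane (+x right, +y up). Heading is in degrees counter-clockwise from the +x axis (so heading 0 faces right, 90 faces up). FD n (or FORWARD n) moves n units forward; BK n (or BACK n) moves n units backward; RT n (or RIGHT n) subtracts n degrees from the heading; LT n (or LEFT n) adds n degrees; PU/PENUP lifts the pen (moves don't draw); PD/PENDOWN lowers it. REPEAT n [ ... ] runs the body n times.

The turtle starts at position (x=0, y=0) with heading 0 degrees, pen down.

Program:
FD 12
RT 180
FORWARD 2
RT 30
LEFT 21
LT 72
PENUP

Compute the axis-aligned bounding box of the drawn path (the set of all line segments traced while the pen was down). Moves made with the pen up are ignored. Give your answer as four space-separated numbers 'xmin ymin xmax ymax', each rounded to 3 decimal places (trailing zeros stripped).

Answer: 0 0 12 0

Derivation:
Executing turtle program step by step:
Start: pos=(0,0), heading=0, pen down
FD 12: (0,0) -> (12,0) [heading=0, draw]
RT 180: heading 0 -> 180
FD 2: (12,0) -> (10,0) [heading=180, draw]
RT 30: heading 180 -> 150
LT 21: heading 150 -> 171
LT 72: heading 171 -> 243
PU: pen up
Final: pos=(10,0), heading=243, 2 segment(s) drawn

Segment endpoints: x in {0, 10, 12}, y in {0, 0}
xmin=0, ymin=0, xmax=12, ymax=0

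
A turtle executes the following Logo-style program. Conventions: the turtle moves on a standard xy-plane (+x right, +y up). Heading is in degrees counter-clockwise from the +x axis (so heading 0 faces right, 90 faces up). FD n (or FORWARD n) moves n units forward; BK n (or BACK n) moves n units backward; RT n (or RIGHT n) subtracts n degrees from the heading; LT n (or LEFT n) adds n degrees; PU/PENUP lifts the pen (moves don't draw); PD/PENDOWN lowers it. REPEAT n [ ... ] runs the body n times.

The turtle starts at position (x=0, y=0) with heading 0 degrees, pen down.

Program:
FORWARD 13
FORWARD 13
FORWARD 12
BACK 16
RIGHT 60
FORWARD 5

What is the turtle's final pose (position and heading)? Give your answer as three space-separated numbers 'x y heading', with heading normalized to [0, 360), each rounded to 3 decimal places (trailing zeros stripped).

Answer: 24.5 -4.33 300

Derivation:
Executing turtle program step by step:
Start: pos=(0,0), heading=0, pen down
FD 13: (0,0) -> (13,0) [heading=0, draw]
FD 13: (13,0) -> (26,0) [heading=0, draw]
FD 12: (26,0) -> (38,0) [heading=0, draw]
BK 16: (38,0) -> (22,0) [heading=0, draw]
RT 60: heading 0 -> 300
FD 5: (22,0) -> (24.5,-4.33) [heading=300, draw]
Final: pos=(24.5,-4.33), heading=300, 5 segment(s) drawn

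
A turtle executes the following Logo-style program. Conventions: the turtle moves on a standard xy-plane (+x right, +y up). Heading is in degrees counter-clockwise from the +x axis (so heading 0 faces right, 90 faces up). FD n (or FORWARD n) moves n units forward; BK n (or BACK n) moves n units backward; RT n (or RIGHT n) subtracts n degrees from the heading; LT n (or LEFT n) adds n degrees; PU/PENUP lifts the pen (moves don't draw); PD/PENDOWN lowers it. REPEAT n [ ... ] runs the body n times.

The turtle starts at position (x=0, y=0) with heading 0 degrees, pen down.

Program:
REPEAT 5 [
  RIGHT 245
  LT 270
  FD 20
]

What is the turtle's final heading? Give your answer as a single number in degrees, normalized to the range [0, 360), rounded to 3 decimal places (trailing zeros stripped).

Answer: 125

Derivation:
Executing turtle program step by step:
Start: pos=(0,0), heading=0, pen down
REPEAT 5 [
  -- iteration 1/5 --
  RT 245: heading 0 -> 115
  LT 270: heading 115 -> 25
  FD 20: (0,0) -> (18.126,8.452) [heading=25, draw]
  -- iteration 2/5 --
  RT 245: heading 25 -> 140
  LT 270: heading 140 -> 50
  FD 20: (18.126,8.452) -> (30.982,23.773) [heading=50, draw]
  -- iteration 3/5 --
  RT 245: heading 50 -> 165
  LT 270: heading 165 -> 75
  FD 20: (30.982,23.773) -> (36.158,43.092) [heading=75, draw]
  -- iteration 4/5 --
  RT 245: heading 75 -> 190
  LT 270: heading 190 -> 100
  FD 20: (36.158,43.092) -> (32.685,62.788) [heading=100, draw]
  -- iteration 5/5 --
  RT 245: heading 100 -> 215
  LT 270: heading 215 -> 125
  FD 20: (32.685,62.788) -> (21.214,79.171) [heading=125, draw]
]
Final: pos=(21.214,79.171), heading=125, 5 segment(s) drawn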